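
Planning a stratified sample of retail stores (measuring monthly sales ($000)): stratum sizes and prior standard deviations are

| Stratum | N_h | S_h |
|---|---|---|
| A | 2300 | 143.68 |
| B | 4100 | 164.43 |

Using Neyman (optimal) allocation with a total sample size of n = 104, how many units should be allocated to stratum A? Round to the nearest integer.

Neyman allocation: n_h = n · N_h S_h / Σ N_i S_i, with n = 104.
  stratum A: N_h·S_h = 2300·143.68 = 330464.00
  stratum B: N_h·S_h = 4100·164.43 = 674163.00
Σ N_h S_h = 1004627.00
n for stratum A = 104·330464.00/1004627.00 = 34.210 → 34

34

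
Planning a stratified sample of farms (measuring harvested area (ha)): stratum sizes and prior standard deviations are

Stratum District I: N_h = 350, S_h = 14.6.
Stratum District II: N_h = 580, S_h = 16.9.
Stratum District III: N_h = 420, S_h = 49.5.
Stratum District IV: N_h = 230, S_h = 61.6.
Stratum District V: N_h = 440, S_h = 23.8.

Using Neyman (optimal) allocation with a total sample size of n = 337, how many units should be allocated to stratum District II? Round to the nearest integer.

Neyman allocation: n_h = n · N_h S_h / Σ N_i S_i, with n = 337.
  stratum District I: N_h·S_h = 350·14.6 = 5110.00
  stratum District II: N_h·S_h = 580·16.9 = 9802.00
  stratum District III: N_h·S_h = 420·49.5 = 20790.00
  stratum District IV: N_h·S_h = 230·61.6 = 14168.00
  stratum District V: N_h·S_h = 440·23.8 = 10472.00
Σ N_h S_h = 60342.00
n for stratum District II = 337·9802.00/60342.00 = 54.743 → 55

55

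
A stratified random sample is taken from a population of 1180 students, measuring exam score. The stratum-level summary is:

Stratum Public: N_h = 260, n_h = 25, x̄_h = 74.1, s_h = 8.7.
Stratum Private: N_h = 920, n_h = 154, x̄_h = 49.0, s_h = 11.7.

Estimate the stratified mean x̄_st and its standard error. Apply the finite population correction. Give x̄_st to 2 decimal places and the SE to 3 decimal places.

x̄_st = Σ W_h x̄_h = (260·74.1 + 920·49.0)/1180 = 54.53051
V̂(x̄_st) = Σ W_h² (1 − n_h/N_h) s_h²/n_h, with W_h = N_h/N and N = 1180:
  stratum Public: (260/1180)²·(1 − 25/260)·8.7²/25 = 0.132854
  stratum Private: (920/1180)²·(1 − 154/920)·11.7²/154 = 0.449887
V̂(x̄_st) = 0.582741
SE(x̄_st) = √0.582741 = 0.763375

x̄_st ≈ 54.53, SE ≈ 0.763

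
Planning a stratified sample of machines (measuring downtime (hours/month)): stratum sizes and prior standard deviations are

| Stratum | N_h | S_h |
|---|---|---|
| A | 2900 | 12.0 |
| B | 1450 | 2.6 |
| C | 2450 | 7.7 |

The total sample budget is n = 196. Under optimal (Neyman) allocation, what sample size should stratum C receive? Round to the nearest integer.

64

Neyman allocation: n_h = n · N_h S_h / Σ N_i S_i, with n = 196.
  stratum A: N_h·S_h = 2900·12.0 = 34800.00
  stratum B: N_h·S_h = 1450·2.6 = 3770.00
  stratum C: N_h·S_h = 2450·7.7 = 18865.00
Σ N_h S_h = 57435.00
n for stratum C = 196·18865.00/57435.00 = 64.378 → 64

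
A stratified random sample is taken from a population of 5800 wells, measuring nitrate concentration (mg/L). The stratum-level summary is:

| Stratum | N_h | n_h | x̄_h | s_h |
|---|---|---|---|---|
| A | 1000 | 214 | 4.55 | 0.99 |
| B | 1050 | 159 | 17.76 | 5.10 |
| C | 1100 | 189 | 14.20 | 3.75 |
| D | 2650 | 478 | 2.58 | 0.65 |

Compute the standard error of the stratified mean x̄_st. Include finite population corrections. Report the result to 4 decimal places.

SE(x̄_st) ≈ 0.0838

V̂(x̄_st) = Σ W_h² (1 − n_h/N_h) s_h²/n_h, with W_h = N_h/N and N = 5800:
  stratum A: (1000/5800)²·(1 − 214/1000)·0.99²/214 = 0.00010701
  stratum B: (1050/5800)²·(1 − 159/1050)·5.10²/159 = 0.0045494
  stratum C: (1100/5800)²·(1 − 189/1100)·3.75²/189 = 0.00221644
  stratum D: (2650/5800)²·(1 − 478/2650)·0.65²/478 = 0.000151234
V̂(x̄_st) = 0.00702408
SE(x̄_st) = √0.00702408 = 0.0838098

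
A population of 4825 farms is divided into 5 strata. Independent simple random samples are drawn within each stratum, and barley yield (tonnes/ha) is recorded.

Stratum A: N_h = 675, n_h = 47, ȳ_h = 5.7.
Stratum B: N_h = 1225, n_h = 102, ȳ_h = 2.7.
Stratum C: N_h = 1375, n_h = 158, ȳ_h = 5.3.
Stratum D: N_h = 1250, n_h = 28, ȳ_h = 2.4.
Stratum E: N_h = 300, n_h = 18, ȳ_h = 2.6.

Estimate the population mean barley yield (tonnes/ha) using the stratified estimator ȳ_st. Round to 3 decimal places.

ȳ_st ≈ 3.777

N = Σ N_h = 4825. Stratum weights W_h = N_h/N.
ȳ_st = (675·5.7 + 1225·2.7 + 1375·5.3 + 1250·2.4 + 300·2.6) / 4825 = 3.77668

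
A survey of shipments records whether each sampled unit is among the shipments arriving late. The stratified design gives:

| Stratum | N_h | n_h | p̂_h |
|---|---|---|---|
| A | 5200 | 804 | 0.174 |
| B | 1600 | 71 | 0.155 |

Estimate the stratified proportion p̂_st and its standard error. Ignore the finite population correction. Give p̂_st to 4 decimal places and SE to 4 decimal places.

N = 6800; stratum weights W_h = N_h/N.
p̂_st = Σ W_h p̂_h = (5200·0.174 + 1600·0.155)/6800 = 0.16953
V̂(p̂_st) = Σ W_h² p̂_h(1−p̂_h)/(n_h−1):
  stratum A: (5200/6800)²·0.174·0.826/803 = 0.000104665
  stratum B: (1600/6800)²·0.155·0.845/70 = 0.000103589
V̂(p̂_st) = 0.000208254; SE = √V̂ = 0.014431

p̂_st ≈ 0.1695, SE ≈ 0.0144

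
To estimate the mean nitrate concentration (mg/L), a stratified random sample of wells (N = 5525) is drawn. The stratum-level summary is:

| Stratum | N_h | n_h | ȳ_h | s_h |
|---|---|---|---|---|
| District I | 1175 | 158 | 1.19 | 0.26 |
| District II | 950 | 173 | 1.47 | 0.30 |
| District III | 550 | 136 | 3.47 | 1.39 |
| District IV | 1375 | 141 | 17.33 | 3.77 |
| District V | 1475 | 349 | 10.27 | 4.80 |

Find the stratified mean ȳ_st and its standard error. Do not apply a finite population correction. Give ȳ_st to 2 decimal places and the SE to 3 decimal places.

ȳ_st = Σ W_h ȳ_h = (1175·1.19 + 950·1.47 + 550·3.47 + 1375·17.33 + 1475·10.27)/5525 = 7.90593
V̂(ȳ_st) = Σ W_h² s_h²/n_h, with W_h = N_h/N and N = 5525:
  stratum District I: (1175/5525)²·0.26²/158 = 1.93509e-05
  stratum District II: (950/5525)²·0.30²/173 = 1.53808e-05
  stratum District III: (550/5525)²·1.39²/136 = 0.000140783
  stratum District IV: (1375/5525)²·3.77²/141 = 0.00624316
  stratum District V: (1475/5525)²·4.80²/349 = 0.00470518
V̂(ȳ_st) = 0.0111239
SE(ȳ_st) = √0.0111239 = 0.10547

ȳ_st ≈ 7.91, SE ≈ 0.105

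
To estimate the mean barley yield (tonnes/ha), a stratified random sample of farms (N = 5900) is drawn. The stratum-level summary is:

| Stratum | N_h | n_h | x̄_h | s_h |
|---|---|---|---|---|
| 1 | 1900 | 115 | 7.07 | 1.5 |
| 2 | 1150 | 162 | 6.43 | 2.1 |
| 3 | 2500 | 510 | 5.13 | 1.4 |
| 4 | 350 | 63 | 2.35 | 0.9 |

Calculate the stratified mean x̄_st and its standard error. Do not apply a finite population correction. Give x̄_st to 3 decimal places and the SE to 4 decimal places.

x̄_st = Σ W_h x̄_h = (1900·7.07 + 1150·6.43 + 2500·5.13 + 350·2.35)/5900 = 5.84322
V̂(x̄_st) = Σ W_h² s_h²/n_h, with W_h = N_h/N and N = 5900:
  stratum 1: (1900/5900)²·1.5²/115 = 0.00202903
  stratum 2: (1150/5900)²·2.1²/162 = 0.00103423
  stratum 3: (2500/5900)²·1.4²/510 = 0.00069002
  stratum 4: (350/5900)²·0.9²/63 = 4.52456e-05
V̂(x̄_st) = 0.00379852
SE(x̄_st) = √0.00379852 = 0.0616321

x̄_st ≈ 5.843, SE ≈ 0.0616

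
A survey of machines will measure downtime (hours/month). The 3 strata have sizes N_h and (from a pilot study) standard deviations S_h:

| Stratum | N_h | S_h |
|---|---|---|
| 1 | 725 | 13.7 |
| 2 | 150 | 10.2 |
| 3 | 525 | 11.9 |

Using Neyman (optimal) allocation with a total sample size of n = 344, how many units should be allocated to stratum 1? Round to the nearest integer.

193

Neyman allocation: n_h = n · N_h S_h / Σ N_i S_i, with n = 344.
  stratum 1: N_h·S_h = 725·13.7 = 9932.50
  stratum 2: N_h·S_h = 150·10.2 = 1530.00
  stratum 3: N_h·S_h = 525·11.9 = 6247.50
Σ N_h S_h = 17710.00
n for stratum 1 = 344·9932.50/17710.00 = 192.929 → 193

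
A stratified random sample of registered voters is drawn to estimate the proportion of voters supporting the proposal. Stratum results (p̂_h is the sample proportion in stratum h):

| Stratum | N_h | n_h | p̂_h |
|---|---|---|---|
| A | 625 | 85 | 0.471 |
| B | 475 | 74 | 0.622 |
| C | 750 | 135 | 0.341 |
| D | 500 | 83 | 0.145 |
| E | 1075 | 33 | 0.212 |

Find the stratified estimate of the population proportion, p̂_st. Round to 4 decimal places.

p̂_st ≈ 0.3346

N = 3425; stratum weights W_h = N_h/N.
p̂_st = Σ W_h p̂_h = (625·0.471 + 475·0.622 + 750·0.341 + 500·0.145 + 1075·0.212)/3425 = 0.33459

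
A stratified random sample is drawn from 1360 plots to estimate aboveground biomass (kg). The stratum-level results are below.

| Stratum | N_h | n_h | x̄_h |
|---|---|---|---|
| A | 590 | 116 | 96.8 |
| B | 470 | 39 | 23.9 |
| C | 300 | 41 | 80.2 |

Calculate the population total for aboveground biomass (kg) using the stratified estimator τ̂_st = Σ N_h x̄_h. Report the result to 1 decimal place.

τ̂_st ≈ 92405.0

τ̂_st = Σ N_h x̄_h = 590·96.8 + 470·23.9 + 300·80.2 = 92405.0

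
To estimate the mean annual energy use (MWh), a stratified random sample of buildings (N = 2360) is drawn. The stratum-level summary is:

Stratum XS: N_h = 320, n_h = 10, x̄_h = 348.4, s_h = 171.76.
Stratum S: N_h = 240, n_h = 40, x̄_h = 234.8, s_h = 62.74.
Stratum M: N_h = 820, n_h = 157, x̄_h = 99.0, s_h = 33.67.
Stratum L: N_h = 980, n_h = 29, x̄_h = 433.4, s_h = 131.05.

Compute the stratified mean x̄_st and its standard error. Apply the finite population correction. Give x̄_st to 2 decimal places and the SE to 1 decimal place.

x̄_st = Σ W_h x̄_h = (320·348.4 + 240·234.8 + 820·99.0 + 980·433.4)/2360 = 285.48814
V̂(x̄_st) = Σ W_h² (1 − n_h/N_h) s_h²/n_h, with W_h = N_h/N and N = 2360:
  stratum XS: (320/2360)²·(1 − 10/320)·171.76²/10 = 52.545
  stratum S: (240/2360)²·(1 − 40/240)·62.74²/40 = 0.848098
  stratum M: (820/2360)²·(1 − 157/820)·33.67²/157 = 0.704839
  stratum L: (980/2360)²·(1 − 29/980)·131.05²/29 = 99.0966
V̂(x̄_st) = 153.195
SE(x̄_st) = √153.195 = 12.3772

x̄_st ≈ 285.49, SE ≈ 12.4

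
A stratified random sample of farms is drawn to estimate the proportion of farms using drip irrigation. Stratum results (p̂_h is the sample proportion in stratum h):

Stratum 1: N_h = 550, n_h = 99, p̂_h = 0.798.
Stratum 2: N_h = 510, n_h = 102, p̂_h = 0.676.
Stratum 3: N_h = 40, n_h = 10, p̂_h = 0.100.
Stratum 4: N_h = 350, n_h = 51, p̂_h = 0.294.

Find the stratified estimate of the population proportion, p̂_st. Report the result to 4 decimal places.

N = 1450; stratum weights W_h = N_h/N.
p̂_st = Σ W_h p̂_h = (550·0.798 + 510·0.676 + 40·0.100 + 350·0.294)/1450 = 0.61418

p̂_st ≈ 0.6142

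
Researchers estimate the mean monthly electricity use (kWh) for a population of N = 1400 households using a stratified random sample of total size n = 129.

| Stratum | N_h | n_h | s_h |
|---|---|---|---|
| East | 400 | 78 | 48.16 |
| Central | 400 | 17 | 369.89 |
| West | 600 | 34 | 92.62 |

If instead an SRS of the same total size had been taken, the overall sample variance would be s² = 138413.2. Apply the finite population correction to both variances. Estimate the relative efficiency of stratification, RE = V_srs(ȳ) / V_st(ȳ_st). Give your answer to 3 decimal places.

RE ≈ 1.444

V̂(ȳ_st) = Σ W_h² (1 − n_h/N_h) s_h²/n_h, with W_h = N_h/N and N = 1400:
  stratum East: (400/1400)²·(1 − 78/400)·48.16²/78 = 1.95406
  stratum Central: (400/1400)²·(1 − 17/400)·369.89²/17 = 629.07
  stratum West: (600/1400)²·(1 − 34/600)·92.62²/34 = 43.7162
V_st = 674.74
V_srs = (1 − 129/1400)·138413.2/129 = 974.104
Relative efficiency = V_srs / V_st = 974.104/674.74 = 1.4437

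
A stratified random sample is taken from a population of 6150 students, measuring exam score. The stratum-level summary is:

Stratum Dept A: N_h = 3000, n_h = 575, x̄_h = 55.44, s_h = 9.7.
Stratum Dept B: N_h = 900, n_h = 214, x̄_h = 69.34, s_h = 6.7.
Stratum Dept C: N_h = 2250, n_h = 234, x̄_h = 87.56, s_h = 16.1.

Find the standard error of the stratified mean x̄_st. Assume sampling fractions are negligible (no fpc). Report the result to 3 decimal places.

SE(x̄_st) ≈ 0.438

V̂(x̄_st) = Σ W_h² s_h²/n_h, with W_h = N_h/N and N = 6150:
  stratum Dept A: (3000/6150)²·9.7²/575 = 0.0389375
  stratum Dept B: (900/6150)²·6.7²/214 = 0.00449232
  stratum Dept C: (2250/6150)²·16.1²/234 = 0.148269
V̂(x̄_st) = 0.191699
SE(x̄_st) = √0.191699 = 0.437834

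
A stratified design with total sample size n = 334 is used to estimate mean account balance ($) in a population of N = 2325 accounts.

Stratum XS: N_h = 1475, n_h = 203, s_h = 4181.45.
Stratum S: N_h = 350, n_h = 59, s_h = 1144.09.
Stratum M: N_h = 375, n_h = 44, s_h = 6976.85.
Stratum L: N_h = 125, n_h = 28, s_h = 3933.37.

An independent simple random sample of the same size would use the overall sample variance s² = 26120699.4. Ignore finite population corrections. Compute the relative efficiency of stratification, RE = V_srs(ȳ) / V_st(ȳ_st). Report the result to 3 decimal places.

RE ≈ 1.193

V̂(ȳ_st) = Σ W_h² s_h²/n_h, with W_h = N_h/N and N = 2325:
  stratum XS: (1475/2325)²·4181.45²/203 = 34665.4
  stratum S: (350/2325)²·1144.09²/59 = 502.757
  stratum M: (375/2325)²·6976.85²/44 = 28779.5
  stratum L: (125/2325)²·3933.37²/28 = 1597.15
V_st = 65544.7
V_srs = s²/n = 26120699.4/334 = 78205.7
Relative efficiency = V_srs / V_st = 78205.7/65544.7 = 1.1932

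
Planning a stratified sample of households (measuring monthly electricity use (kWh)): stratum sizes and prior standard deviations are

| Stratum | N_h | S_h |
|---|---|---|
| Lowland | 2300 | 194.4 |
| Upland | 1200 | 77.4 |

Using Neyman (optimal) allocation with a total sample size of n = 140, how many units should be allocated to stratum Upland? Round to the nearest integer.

24

Neyman allocation: n_h = n · N_h S_h / Σ N_i S_i, with n = 140.
  stratum Lowland: N_h·S_h = 2300·194.4 = 447120.00
  stratum Upland: N_h·S_h = 1200·77.4 = 92880.00
Σ N_h S_h = 540000.00
n for stratum Upland = 140·92880.00/540000.00 = 24.080 → 24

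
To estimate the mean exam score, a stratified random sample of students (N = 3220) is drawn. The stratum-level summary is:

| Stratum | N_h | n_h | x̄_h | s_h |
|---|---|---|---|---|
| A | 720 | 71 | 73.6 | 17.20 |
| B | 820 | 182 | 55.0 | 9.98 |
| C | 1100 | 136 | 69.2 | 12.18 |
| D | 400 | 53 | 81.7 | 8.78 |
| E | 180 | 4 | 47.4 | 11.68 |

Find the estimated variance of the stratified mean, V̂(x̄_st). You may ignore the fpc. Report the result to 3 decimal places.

V̂(x̄_st) = Σ W_h² s_h²/n_h, with W_h = N_h/N and N = 3220:
  stratum A: (720/3220)²·17.20²/71 = 0.20833
  stratum B: (820/3220)²·9.98²/182 = 0.03549
  stratum C: (1100/3220)²·12.18²/136 = 0.1273
  stratum D: (400/3220)²·8.78²/53 = 0.0224451
  stratum E: (180/3220)²·11.68²/4 = 0.106576
V̂(x̄_st) = 0.500141

V̂(x̄_st) ≈ 0.500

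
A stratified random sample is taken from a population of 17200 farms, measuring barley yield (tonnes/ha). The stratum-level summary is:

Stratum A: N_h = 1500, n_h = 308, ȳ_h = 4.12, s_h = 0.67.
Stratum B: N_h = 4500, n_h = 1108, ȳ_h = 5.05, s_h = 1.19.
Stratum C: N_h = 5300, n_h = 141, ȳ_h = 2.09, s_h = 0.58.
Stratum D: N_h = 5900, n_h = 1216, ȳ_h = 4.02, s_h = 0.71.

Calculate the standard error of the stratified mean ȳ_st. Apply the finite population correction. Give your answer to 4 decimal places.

SE(ȳ_st) ≈ 0.0183

V̂(ȳ_st) = Σ W_h² (1 − n_h/N_h) s_h²/n_h, with W_h = N_h/N and N = 17200:
  stratum A: (1500/17200)²·(1 − 308/1500)·0.67²/308 = 8.80865e-06
  stratum B: (4500/17200)²·(1 − 1108/4500)·1.19²/1108 = 6.59425e-05
  stratum C: (5300/17200)²·(1 − 141/5300)·0.58²/141 = 0.000220506
  stratum D: (5900/17200)²·(1 − 1216/5900)·0.71²/1216 = 3.87253e-05
V̂(ȳ_st) = 0.000333983
SE(ȳ_st) = √0.000333983 = 0.0182752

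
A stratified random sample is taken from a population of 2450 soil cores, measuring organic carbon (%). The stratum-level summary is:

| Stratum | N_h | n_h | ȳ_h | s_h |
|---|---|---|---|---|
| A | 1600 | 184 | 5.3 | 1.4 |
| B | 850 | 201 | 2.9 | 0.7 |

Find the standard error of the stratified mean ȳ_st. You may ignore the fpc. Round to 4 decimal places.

V̂(ȳ_st) = Σ W_h² s_h²/n_h, with W_h = N_h/N and N = 2450:
  stratum A: (1600/2450)²·1.4²/184 = 0.00454303
  stratum B: (850/2450)²·0.7²/201 = 0.000293431
V̂(ȳ_st) = 0.00483647
SE(ȳ_st) = √0.00483647 = 0.0695447

SE(ȳ_st) ≈ 0.0695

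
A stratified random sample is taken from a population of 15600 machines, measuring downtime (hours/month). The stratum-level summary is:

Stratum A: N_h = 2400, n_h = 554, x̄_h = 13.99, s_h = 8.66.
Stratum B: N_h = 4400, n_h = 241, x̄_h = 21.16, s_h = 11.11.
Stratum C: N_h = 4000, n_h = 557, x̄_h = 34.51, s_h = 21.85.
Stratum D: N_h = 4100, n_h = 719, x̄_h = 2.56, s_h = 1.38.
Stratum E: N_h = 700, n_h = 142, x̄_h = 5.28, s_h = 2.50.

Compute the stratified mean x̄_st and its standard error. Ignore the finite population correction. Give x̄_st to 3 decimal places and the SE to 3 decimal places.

x̄_st = Σ W_h x̄_h = (2400·13.99 + 4400·21.16 + 4000·34.51 + 4100·2.56 + 700·5.28)/15600 = 17.87897
V̂(x̄_st) = Σ W_h² s_h²/n_h, with W_h = N_h/N and N = 15600:
  stratum A: (2400/15600)²·8.66²/554 = 0.00320405
  stratum B: (4400/15600)²·11.11²/241 = 0.0407443
  stratum C: (4000/15600)²·21.85²/557 = 0.0563532
  stratum D: (4100/15600)²·1.38²/719 = 0.000182956
  stratum E: (700/15600)²·2.50²/142 = 8.86214e-05
V̂(x̄_st) = 0.100573
SE(x̄_st) = √0.100573 = 0.317133

x̄_st ≈ 17.879, SE ≈ 0.317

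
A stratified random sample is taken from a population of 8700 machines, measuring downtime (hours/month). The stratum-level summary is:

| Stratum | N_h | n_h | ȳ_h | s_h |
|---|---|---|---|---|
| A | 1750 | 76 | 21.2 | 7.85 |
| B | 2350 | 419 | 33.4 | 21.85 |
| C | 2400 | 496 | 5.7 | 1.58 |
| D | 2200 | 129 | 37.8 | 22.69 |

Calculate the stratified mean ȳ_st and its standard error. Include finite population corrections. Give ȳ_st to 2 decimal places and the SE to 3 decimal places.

ȳ_st = Σ W_h ȳ_h = (1750·21.2 + 2350·33.4 + 2400·5.7 + 2200·37.8)/8700 = 24.41724
V̂(ȳ_st) = Σ W_h² (1 − n_h/N_h) s_h²/n_h, with W_h = N_h/N and N = 8700:
  stratum A: (1750/8700)²·(1 − 76/1750)·7.85²/76 = 0.031382
  stratum B: (2350/8700)²·(1 − 419/2350)·21.85²/419 = 0.0683125
  stratum C: (2400/8700)²·(1 − 496/2400)·1.58²/496 = 0.000303859
  stratum D: (2200/8700)²·(1 − 129/2200)·22.69²/129 = 0.240239
V̂(ȳ_st) = 0.340237
SE(ȳ_st) = √0.340237 = 0.583299

ȳ_st ≈ 24.42, SE ≈ 0.583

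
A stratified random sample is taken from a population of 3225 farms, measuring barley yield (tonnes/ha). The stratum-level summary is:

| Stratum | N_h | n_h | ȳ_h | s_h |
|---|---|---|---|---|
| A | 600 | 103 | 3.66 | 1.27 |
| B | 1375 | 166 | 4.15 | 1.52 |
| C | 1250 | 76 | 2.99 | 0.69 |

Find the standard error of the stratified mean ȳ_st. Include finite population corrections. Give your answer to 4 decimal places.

SE(ȳ_st) ≈ 0.0596

V̂(ȳ_st) = Σ W_h² (1 − n_h/N_h) s_h²/n_h, with W_h = N_h/N and N = 3225:
  stratum A: (600/3225)²·(1 − 103/600)·1.27²/103 = 0.000448971
  stratum B: (1375/3225)²·(1 − 166/1375)·1.52²/166 = 0.00222458
  stratum C: (1250/3225)²·(1 − 76/1250)·0.69²/76 = 0.0008839
V̂(ȳ_st) = 0.00355745
SE(ȳ_st) = √0.00355745 = 0.0596444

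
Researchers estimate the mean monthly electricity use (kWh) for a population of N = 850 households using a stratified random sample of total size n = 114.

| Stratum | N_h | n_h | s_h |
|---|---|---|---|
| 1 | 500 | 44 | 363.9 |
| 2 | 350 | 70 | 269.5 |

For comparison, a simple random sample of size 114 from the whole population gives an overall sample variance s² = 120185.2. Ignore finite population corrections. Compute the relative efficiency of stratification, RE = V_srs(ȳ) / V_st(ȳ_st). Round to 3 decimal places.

RE ≈ 0.866

V̂(ȳ_st) = Σ W_h² s_h²/n_h, with W_h = N_h/N and N = 850:
  stratum 1: (500/850)²·363.9²/44 = 1041.39
  stratum 2: (350/850)²·269.5²/70 = 175.921
V_st = 1217.31
V_srs = s²/n = 120185.2/114 = 1054.26
Relative efficiency = V_srs / V_st = 1054.26/1217.31 = 0.8661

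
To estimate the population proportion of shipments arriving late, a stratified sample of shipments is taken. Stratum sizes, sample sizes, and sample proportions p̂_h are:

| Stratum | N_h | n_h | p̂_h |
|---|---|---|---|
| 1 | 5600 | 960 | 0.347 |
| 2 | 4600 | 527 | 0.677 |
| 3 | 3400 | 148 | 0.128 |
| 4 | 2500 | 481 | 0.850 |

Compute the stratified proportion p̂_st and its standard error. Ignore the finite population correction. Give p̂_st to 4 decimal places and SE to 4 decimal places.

N = 16100; stratum weights W_h = N_h/N.
p̂_st = Σ W_h p̂_h = (5600·0.347 + 4600·0.677 + 3400·0.128 + 2500·0.850)/16100 = 0.47314
V̂(p̂_st) = Σ W_h² p̂_h(1−p̂_h)/(n_h−1):
  stratum 1: (5600/16100)²·0.347·0.653/959 = 2.85857e-05
  stratum 2: (4600/16100)²·0.677·0.323/526 = 3.39367e-05
  stratum 3: (3400/16100)²·0.128·0.872/147 = 3.38622e-05
  stratum 4: (2500/16100)²·0.850·0.150/480 = 6.40468e-06
V̂(p̂_st) = 0.000102789; SE = √V̂ = 0.0101385

p̂_st ≈ 0.4731, SE ≈ 0.0101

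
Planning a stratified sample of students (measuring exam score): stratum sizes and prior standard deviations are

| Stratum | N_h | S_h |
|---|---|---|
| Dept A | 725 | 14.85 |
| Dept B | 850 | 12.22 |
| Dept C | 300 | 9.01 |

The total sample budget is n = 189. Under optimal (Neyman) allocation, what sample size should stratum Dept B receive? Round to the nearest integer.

Neyman allocation: n_h = n · N_h S_h / Σ N_i S_i, with n = 189.
  stratum Dept A: N_h·S_h = 725·14.85 = 10766.25
  stratum Dept B: N_h·S_h = 850·12.22 = 10387.00
  stratum Dept C: N_h·S_h = 300·9.01 = 2703.00
Σ N_h S_h = 23856.25
n for stratum Dept B = 189·10387.00/23856.25 = 82.291 → 82

82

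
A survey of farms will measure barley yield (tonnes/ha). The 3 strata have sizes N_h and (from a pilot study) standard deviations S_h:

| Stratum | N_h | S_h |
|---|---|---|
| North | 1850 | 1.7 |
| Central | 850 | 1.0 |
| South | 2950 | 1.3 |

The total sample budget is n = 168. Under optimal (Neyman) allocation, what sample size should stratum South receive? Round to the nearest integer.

Neyman allocation: n_h = n · N_h S_h / Σ N_i S_i, with n = 168.
  stratum North: N_h·S_h = 1850·1.7 = 3145.00
  stratum Central: N_h·S_h = 850·1.0 = 850.00
  stratum South: N_h·S_h = 2950·1.3 = 3835.00
Σ N_h S_h = 7830.00
n for stratum South = 168·3835.00/7830.00 = 82.284 → 82

82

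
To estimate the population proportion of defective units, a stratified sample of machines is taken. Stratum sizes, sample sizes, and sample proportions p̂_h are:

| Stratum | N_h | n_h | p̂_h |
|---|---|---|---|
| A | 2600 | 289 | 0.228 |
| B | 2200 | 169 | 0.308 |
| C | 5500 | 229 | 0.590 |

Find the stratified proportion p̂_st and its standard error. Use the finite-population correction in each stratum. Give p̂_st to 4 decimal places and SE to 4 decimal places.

N = 10300; stratum weights W_h = N_h/N.
p̂_st = Σ W_h p̂_h = (2600·0.228 + 2200·0.308 + 5500·0.590)/10300 = 0.43839
V̂(p̂_st) = Σ W_h² (1 − n_h/N_h) p̂_h(1−p̂_h)/(n_h−1):
  stratum A: (2600/10300)²·(1 − 289/2600)·0.228·0.772/288 = 3.46145e-05
  stratum B: (2200/10300)²·(1 − 169/2200)·0.308·0.692/168 = 5.34325e-05
  stratum C: (5500/10300)²·(1 − 229/5500)·0.590·0.410/228 = 0.000289923
V̂(p̂_st) = 0.00037797; SE = √V̂ = 0.0194414

p̂_st ≈ 0.4384, SE ≈ 0.0194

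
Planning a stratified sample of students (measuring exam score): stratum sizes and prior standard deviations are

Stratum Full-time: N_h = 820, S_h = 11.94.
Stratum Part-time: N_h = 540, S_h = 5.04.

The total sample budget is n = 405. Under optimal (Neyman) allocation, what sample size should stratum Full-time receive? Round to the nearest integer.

317

Neyman allocation: n_h = n · N_h S_h / Σ N_i S_i, with n = 405.
  stratum Full-time: N_h·S_h = 820·11.94 = 9790.80
  stratum Part-time: N_h·S_h = 540·5.04 = 2721.60
Σ N_h S_h = 12512.40
n for stratum Full-time = 405·9790.80/12512.40 = 316.908 → 317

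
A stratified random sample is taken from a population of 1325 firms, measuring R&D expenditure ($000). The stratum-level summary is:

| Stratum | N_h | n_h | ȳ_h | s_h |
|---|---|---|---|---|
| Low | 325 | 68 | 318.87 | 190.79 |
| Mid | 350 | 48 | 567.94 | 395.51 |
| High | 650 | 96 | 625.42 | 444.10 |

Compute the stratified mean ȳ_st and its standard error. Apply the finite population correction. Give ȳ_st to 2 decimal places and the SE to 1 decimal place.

ȳ_st = Σ W_h ȳ_h = (325·318.87 + 350·567.94 + 650·625.42)/1325 = 535.04509
V̂(ȳ_st) = Σ W_h² (1 − n_h/N_h) s_h²/n_h, with W_h = N_h/N and N = 1325:
  stratum Low: (325/1325)²·(1 − 68/325)·190.79²/68 = 25.4675
  stratum Mid: (350/1325)²·(1 − 48/350)·395.51²/48 = 196.208
  stratum High: (650/1325)²·(1 − 96/650)·444.10²/96 = 421.388
V̂(ȳ_st) = 643.063
SE(ȳ_st) = √643.063 = 25.3587

ȳ_st ≈ 535.05, SE ≈ 25.4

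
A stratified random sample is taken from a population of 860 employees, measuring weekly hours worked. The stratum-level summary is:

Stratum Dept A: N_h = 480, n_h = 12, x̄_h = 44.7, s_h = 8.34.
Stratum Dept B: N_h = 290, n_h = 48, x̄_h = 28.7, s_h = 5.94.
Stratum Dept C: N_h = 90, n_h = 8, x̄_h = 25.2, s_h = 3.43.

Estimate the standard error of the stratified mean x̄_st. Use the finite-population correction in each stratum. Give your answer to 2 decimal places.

V̂(x̄_st) = Σ W_h² (1 − n_h/N_h) s_h²/n_h, with W_h = N_h/N and N = 860:
  stratum Dept A: (480/860)²·(1 − 12/480)·8.34²/12 = 1.76052
  stratum Dept B: (290/860)²·(1 − 48/290)·5.94²/48 = 0.0697506
  stratum Dept C: (90/860)²·(1 − 8/90)·3.43²/8 = 0.0146743
V̂(x̄_st) = 1.84495
SE(x̄_st) = √1.84495 = 1.35829

SE(x̄_st) ≈ 1.36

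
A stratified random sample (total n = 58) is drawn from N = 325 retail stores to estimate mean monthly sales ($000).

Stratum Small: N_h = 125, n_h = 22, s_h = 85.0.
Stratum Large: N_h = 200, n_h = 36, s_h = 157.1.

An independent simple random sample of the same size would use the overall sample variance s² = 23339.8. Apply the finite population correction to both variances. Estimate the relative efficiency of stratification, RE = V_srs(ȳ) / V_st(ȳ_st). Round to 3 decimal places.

RE ≈ 1.307

V̂(ȳ_st) = Σ W_h² (1 − n_h/N_h) s_h²/n_h, with W_h = N_h/N and N = 325:
  stratum Small: (125/325)²·(1 − 22/125)·85.0²/22 = 40.0309
  stratum Large: (200/325)²·(1 − 36/200)·157.1²/36 = 212.891
V_st = 252.922
V_srs = (1 − 58/325)·23339.8/58 = 330.596
Relative efficiency = V_srs / V_st = 330.596/252.922 = 1.3071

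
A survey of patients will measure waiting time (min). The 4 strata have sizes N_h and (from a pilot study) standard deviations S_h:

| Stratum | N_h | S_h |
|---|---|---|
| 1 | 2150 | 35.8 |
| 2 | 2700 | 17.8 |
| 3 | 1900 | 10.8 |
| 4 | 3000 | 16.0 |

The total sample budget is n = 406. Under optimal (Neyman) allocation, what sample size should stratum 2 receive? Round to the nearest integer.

Neyman allocation: n_h = n · N_h S_h / Σ N_i S_i, with n = 406.
  stratum 1: N_h·S_h = 2150·35.8 = 76970.00
  stratum 2: N_h·S_h = 2700·17.8 = 48060.00
  stratum 3: N_h·S_h = 1900·10.8 = 20520.00
  stratum 4: N_h·S_h = 3000·16.0 = 48000.00
Σ N_h S_h = 193550.00
n for stratum 2 = 406·48060.00/193550.00 = 100.813 → 101

101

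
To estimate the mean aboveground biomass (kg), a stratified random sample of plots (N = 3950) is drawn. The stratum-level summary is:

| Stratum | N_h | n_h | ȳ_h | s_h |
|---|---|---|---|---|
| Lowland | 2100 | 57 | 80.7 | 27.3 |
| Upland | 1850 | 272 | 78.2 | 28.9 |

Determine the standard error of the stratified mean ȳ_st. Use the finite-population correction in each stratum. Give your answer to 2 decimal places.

V̂(ȳ_st) = Σ W_h² (1 − n_h/N_h) s_h²/n_h, with W_h = N_h/N and N = 3950:
  stratum Lowland: (2100/3950)²·(1 − 57/2100)·27.3²/57 = 3.59537
  stratum Upland: (1850/3950)²·(1 − 272/1850)·28.9²/272 = 0.574528
V̂(ȳ_st) = 4.1699
SE(ȳ_st) = √4.1699 = 2.04203

SE(ȳ_st) ≈ 2.04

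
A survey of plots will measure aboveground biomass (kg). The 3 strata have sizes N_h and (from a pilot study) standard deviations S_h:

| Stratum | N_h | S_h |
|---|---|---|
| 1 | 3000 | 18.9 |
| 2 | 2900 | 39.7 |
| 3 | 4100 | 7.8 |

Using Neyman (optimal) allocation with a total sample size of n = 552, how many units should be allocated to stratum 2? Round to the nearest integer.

312

Neyman allocation: n_h = n · N_h S_h / Σ N_i S_i, with n = 552.
  stratum 1: N_h·S_h = 3000·18.9 = 56700.00
  stratum 2: N_h·S_h = 2900·39.7 = 115130.00
  stratum 3: N_h·S_h = 4100·7.8 = 31980.00
Σ N_h S_h = 203810.00
n for stratum 2 = 552·115130.00/203810.00 = 311.819 → 312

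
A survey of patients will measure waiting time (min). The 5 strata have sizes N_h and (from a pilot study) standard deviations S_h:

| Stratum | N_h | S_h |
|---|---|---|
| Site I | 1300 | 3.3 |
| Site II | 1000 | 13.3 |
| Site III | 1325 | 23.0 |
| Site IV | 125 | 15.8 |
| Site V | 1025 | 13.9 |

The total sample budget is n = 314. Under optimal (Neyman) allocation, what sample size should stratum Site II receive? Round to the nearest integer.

Neyman allocation: n_h = n · N_h S_h / Σ N_i S_i, with n = 314.
  stratum Site I: N_h·S_h = 1300·3.3 = 4290.00
  stratum Site II: N_h·S_h = 1000·13.3 = 13300.00
  stratum Site III: N_h·S_h = 1325·23.0 = 30475.00
  stratum Site IV: N_h·S_h = 125·15.8 = 1975.00
  stratum Site V: N_h·S_h = 1025·13.9 = 14247.50
Σ N_h S_h = 64287.50
n for stratum Site II = 314·13300.00/64287.50 = 64.961 → 65

65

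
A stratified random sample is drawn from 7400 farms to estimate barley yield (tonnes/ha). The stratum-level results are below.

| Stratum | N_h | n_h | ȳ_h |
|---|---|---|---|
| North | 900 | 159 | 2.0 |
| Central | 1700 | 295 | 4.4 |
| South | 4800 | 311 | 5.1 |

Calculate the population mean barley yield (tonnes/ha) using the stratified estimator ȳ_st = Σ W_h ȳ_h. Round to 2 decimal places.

N = Σ N_h = 7400. Stratum weights W_h = N_h/N.
ȳ_st = (900·2.0 + 1700·4.4 + 4800·5.1) / 7400 = 4.5622

ȳ_st ≈ 4.56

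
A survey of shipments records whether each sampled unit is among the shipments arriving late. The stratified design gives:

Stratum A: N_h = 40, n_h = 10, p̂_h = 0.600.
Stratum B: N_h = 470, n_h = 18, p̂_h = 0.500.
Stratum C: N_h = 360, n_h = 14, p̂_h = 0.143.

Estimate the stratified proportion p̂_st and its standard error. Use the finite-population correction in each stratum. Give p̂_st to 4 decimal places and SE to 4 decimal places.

N = 870; stratum weights W_h = N_h/N.
p̂_st = Σ W_h p̂_h = (40·0.600 + 470·0.500 + 360·0.143)/870 = 0.35687
V̂(p̂_st) = Σ W_h² (1 − n_h/N_h) p̂_h(1−p̂_h)/(n_h−1):
  stratum A: (40/870)²·(1 − 10/40)·0.600·0.400/9 = 4.22777e-05
  stratum B: (470/870)²·(1 − 18/470)·0.500·0.500/17 = 0.00412752
  stratum C: (360/870)²·(1 − 14/360)·0.143·0.857/13 = 0.00155136
V̂(p̂_st) = 0.00572116; SE = √V̂ = 0.0756383

p̂_st ≈ 0.3569, SE ≈ 0.0756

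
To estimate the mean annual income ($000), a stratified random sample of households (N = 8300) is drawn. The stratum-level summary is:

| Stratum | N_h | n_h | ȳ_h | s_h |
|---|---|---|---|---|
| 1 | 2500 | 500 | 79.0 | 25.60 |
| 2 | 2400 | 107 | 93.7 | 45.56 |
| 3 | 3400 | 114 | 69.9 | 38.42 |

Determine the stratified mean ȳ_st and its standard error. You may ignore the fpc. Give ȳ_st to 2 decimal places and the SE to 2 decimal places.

ȳ_st ≈ 79.52, SE ≈ 1.98

ȳ_st = Σ W_h ȳ_h = (2500·79.0 + 2400·93.7 + 3400·69.9)/8300 = 79.52289
V̂(ȳ_st) = Σ W_h² s_h²/n_h, with W_h = N_h/N and N = 8300:
  stratum 1: (2500/8300)²·25.60²/500 = 0.118914
  stratum 2: (2400/8300)²·45.56²/107 = 1.622
  stratum 3: (3400/8300)²·38.42²/114 = 2.17276
V̂(ȳ_st) = 3.91367
SE(ȳ_st) = √3.91367 = 1.9783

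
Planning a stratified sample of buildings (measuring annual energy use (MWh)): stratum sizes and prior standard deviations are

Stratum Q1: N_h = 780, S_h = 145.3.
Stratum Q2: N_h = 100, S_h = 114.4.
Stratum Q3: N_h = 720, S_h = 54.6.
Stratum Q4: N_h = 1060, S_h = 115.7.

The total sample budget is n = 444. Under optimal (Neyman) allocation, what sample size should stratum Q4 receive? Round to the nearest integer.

Neyman allocation: n_h = n · N_h S_h / Σ N_i S_i, with n = 444.
  stratum Q1: N_h·S_h = 780·145.3 = 113334.00
  stratum Q2: N_h·S_h = 100·114.4 = 11440.00
  stratum Q3: N_h·S_h = 720·54.6 = 39312.00
  stratum Q4: N_h·S_h = 1060·115.7 = 122642.00
Σ N_h S_h = 286728.00
n for stratum Q4 = 444·122642.00/286728.00 = 189.912 → 190

190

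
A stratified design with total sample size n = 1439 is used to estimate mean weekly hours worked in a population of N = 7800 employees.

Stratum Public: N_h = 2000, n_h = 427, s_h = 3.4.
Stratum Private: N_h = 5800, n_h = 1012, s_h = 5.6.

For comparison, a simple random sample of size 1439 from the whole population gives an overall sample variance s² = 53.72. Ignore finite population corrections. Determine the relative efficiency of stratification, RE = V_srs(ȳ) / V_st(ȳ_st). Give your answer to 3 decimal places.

RE ≈ 1.974

V̂(ȳ_st) = Σ W_h² s_h²/n_h, with W_h = N_h/N and N = 7800:
  stratum Public: (2000/7800)²·3.4²/427 = 0.00177992
  stratum Private: (5800/7800)²·5.6²/1012 = 0.0171341
V_st = 0.0189141
V_srs = s²/n = 53.72/1439 = 0.0373315
Relative efficiency = V_srs / V_st = 0.0373315/0.0189141 = 1.9737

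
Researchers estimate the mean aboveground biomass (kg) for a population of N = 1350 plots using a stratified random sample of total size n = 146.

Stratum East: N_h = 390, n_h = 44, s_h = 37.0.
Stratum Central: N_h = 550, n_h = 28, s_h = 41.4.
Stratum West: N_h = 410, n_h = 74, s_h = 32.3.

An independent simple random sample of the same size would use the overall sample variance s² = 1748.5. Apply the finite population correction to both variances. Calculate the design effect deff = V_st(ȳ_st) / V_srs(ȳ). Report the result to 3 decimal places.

deff ≈ 1.218

V̂(ȳ_st) = Σ W_h² (1 − n_h/N_h) s_h²/n_h, with W_h = N_h/N and N = 1350:
  stratum East: (390/1350)²·(1 − 44/390)·37.0²/44 = 2.30369
  stratum Central: (550/1350)²·(1 − 28/550)·41.4²/28 = 9.64291
  stratum West: (410/1350)²·(1 − 74/410)·32.3²/74 = 1.06569
V_st = 13.0123
V_srs = (1 − 146/1350)·1748.5/146 = 10.6808
deff = V_st / V_srs = 13.0123/10.6808 = 1.2183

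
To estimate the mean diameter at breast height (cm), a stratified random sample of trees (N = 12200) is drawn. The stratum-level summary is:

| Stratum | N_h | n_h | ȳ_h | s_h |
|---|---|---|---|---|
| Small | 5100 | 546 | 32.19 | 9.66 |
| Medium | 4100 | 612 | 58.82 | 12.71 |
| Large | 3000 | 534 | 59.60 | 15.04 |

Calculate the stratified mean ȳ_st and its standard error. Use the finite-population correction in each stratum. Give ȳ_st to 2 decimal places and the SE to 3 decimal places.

ȳ_st = Σ W_h ȳ_h = (5100·32.19 + 4100·58.82 + 3000·59.60)/12200 = 47.87959
V̂(ȳ_st) = Σ W_h² (1 − n_h/N_h) s_h²/n_h, with W_h = N_h/N and N = 12200:
  stratum Small: (5100/12200)²·(1 − 546/5100)·9.66²/546 = 0.0266689
  stratum Medium: (4100/12200)²·(1 − 612/4100)·12.71²/612 = 0.0253618
  stratum Large: (3000/12200)²·(1 − 534/3000)·15.04²/534 = 0.0210547
V̂(ȳ_st) = 0.0730854
SE(ȳ_st) = √0.0730854 = 0.270343

ȳ_st ≈ 47.88, SE ≈ 0.270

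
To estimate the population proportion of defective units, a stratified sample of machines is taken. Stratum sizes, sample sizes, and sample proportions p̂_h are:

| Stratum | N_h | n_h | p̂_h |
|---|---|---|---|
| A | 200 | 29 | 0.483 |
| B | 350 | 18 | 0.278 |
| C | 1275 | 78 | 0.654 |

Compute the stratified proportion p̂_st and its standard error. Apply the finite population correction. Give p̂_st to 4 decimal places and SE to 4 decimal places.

p̂_st ≈ 0.5632, SE ≈ 0.0430

N = 1825; stratum weights W_h = N_h/N.
p̂_st = Σ W_h p̂_h = (200·0.483 + 350·0.278 + 1275·0.654)/1825 = 0.56315
V̂(p̂_st) = Σ W_h² (1 − n_h/N_h) p̂_h(1−p̂_h)/(n_h−1):
  stratum A: (200/1825)²·(1 − 29/200)·0.483·0.517/28 = 9.15757e-05
  stratum B: (350/1825)²·(1 − 18/350)·0.278·0.722/17 = 0.000411921
  stratum C: (1275/1825)²·(1 − 78/1275)·0.654·0.346/77 = 0.00134661
V̂(p̂_st) = 0.00185011; SE = √V̂ = 0.0430129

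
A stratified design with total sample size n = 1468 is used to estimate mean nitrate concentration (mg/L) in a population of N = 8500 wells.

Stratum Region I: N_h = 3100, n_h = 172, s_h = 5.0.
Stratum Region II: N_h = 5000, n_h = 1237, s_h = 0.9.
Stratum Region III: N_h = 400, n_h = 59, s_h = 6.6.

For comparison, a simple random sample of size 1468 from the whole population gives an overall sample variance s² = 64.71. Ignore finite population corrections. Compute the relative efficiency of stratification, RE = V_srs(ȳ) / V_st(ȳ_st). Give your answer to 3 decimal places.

V̂(ȳ_st) = Σ W_h² s_h²/n_h, with W_h = N_h/N and N = 8500:
  stratum Region I: (3100/8500)²·5.0²/172 = 0.0193329
  stratum Region II: (5000/8500)²·0.9²/1237 = 0.000226578
  stratum Region III: (400/8500)²·6.6²/59 = 0.001635
V_st = 0.0211945
V_srs = s²/n = 64.71/1468 = 0.0440804
Relative efficiency = V_srs / V_st = 0.0440804/0.0211945 = 2.0798

RE ≈ 2.080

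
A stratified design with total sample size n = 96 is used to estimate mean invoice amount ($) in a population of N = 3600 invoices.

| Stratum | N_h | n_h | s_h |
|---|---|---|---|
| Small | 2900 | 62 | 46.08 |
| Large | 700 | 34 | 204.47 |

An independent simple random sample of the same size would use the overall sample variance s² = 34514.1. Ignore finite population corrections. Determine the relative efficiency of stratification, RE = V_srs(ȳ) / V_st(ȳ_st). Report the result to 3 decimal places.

V̂(ȳ_st) = Σ W_h² s_h²/n_h, with W_h = N_h/N and N = 3600:
  stratum Small: (2900/3600)²·46.08²/62 = 22.2241
  stratum Large: (700/3600)²·204.47²/34 = 46.4913
V_st = 68.7154
V_srs = s²/n = 34514.1/96 = 359.522
Relative efficiency = V_srs / V_st = 359.522/68.7154 = 5.2320

RE ≈ 5.232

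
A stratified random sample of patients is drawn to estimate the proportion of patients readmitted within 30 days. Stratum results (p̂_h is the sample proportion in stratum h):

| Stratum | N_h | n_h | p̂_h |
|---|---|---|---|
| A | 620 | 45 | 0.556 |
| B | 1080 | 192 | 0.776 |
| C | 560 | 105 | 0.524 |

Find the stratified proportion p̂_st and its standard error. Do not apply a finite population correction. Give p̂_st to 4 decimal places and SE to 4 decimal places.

p̂_st ≈ 0.6532, SE ≈ 0.0279

N = 2260; stratum weights W_h = N_h/N.
p̂_st = Σ W_h p̂_h = (620·0.556 + 1080·0.776 + 560·0.524)/2260 = 0.65320
V̂(p̂_st) = Σ W_h² p̂_h(1−p̂_h)/(n_h−1):
  stratum A: (620/2260)²·0.556·0.444/44 = 0.000422252
  stratum B: (1080/2260)²·0.776·0.224/191 = 0.000207829
  stratum C: (560/2260)²·0.524·0.476/104 = 0.000147253
V̂(p̂_st) = 0.000777334; SE = √V̂ = 0.0278807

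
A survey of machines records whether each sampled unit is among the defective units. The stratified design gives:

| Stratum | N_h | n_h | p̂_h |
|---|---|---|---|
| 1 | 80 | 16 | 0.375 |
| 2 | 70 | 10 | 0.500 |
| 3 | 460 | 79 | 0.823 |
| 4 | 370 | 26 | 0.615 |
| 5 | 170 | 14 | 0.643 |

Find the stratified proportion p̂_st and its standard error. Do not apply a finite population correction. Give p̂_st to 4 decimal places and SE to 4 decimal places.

N = 1150; stratum weights W_h = N_h/N.
p̂_st = Σ W_h p̂_h = (80·0.375 + 70·0.500 + 460·0.823 + 370·0.615 + 170·0.643)/1150 = 0.67864
V̂(p̂_st) = Σ W_h² p̂_h(1−p̂_h)/(n_h−1):
  stratum 1: (80/1150)²·0.375·0.625/15 = 7.56144e-05
  stratum 2: (70/1150)²·0.500·0.500/9 = 0.00010292
  stratum 3: (460/1150)²·0.823·0.177/78 = 0.000298812
  stratum 4: (370/1150)²·0.615·0.385/25 = 0.000980401
  stratum 5: (170/1150)²·0.643·0.357/13 = 0.000385867
V̂(p̂_st) = 0.00184361; SE = √V̂ = 0.0429373

p̂_st ≈ 0.6786, SE ≈ 0.0429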